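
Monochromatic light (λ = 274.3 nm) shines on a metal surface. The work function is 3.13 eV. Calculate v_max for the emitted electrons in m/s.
6.9926e+05 m/s

First, find the maximum kinetic energy:
E_photon = hc/λ = 4.5200 eV
KE_max = E_photon - φ = 4.5200 - 3.13 = 1.3900 eV

Convert to Joules: KE_max = 1.3900 × 1.602×10⁻¹⁹ J = 2.2271e-19 J

Then use KE = ½mv² to find velocity:
v = √(2·KE/m) = √(2 × 2.2271e-19 J / 9.109e-31 kg)
v = 6.9926e+05 m/s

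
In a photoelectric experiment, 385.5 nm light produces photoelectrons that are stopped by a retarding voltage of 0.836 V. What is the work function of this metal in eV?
2.38 eV

The stopping potential gives the maximum kinetic energy: KE_max = eV_s = 0.836 eV

From Einstein's photoelectric equation: KE_max = hc/λ - φ
Rearranging: φ = hc/λ - KE_max

Calculate photon energy:
E_photon = hc/λ = (6.626×10⁻³⁴ J·s)(3×10⁸ m/s) / (385.5×10⁻⁹ m) = 3.2162 eV

Therefore:
φ = 3.2162 - 0.836 = 2.38 eV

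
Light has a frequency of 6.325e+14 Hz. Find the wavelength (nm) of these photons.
473.98 nm

Using the wave equation: c = fλ

Solving for wavelength:
λ = c/f = (3×10⁸ m/s) / (6.325e+14 Hz)
λ = 473.98 nm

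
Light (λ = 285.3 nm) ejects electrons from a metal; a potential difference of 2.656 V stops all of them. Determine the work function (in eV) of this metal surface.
1.69 eV

The stopping potential gives the maximum kinetic energy: KE_max = eV_s = 2.656 eV

From Einstein's photoelectric equation: KE_max = hc/λ - φ
Rearranging: φ = hc/λ - KE_max

Calculate photon energy:
E_photon = hc/λ = (6.626×10⁻³⁴ J·s)(3×10⁸ m/s) / (285.3×10⁻⁹ m) = 4.3457 eV

Therefore:
φ = 4.3457 - 2.656 = 1.69 eV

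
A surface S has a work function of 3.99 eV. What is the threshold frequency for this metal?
9.6478e+14 Hz

The threshold frequency is when the photon energy equals the work function:
hf₀ = φ

Solving for f₀:
f₀ = φ/h = (3.99 eV × 1.602×10⁻¹⁹ J/eV) / (6.626×10⁻³⁴ J·s)
f₀ = 9.6478e+14 Hz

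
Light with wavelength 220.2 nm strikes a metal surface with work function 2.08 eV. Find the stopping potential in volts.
3.5505 V

The stopping potential V_s satisfies: eV_s = KE_max

First, find KE_max using Einstein's equation:
E_photon = hc/λ = 5.6305 eV
KE_max = E_photon - φ = 5.6305 - 2.08 = 3.5505 eV

Since eV_s = KE_max:
V_s = KE_max/e = 3.5505 V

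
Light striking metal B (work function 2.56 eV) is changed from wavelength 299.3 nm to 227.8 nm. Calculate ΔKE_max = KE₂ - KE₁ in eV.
1.3002 eV

Using Einstein's equation: KE_max = hc/λ - φ

For λ₁ = 299.3 nm:
KE₁ = hc/λ₁ - φ = 4.1425 - 2.56 = 1.5825 eV

For λ₂ = 227.8 nm:
KE₂ = hc/λ₂ - φ = 5.4427 - 2.56 = 2.8827 eV

Change in KE:
ΔKE = KE₂ - KE₁ = 2.8827 - 1.5825 = 1.3002 eV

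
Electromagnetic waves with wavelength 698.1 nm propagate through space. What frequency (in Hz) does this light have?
4.2944e+14 Hz

Using the wave equation: c = fλ

Solving for frequency:
f = c/λ = (3×10⁸ m/s) / (698.1×10⁻⁹ m)
f = 4.2944e+14 Hz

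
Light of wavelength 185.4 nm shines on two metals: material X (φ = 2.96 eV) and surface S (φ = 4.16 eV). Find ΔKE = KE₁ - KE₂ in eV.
1.2000 eV

Using KE_max = hc/λ - φ for each metal:

Photon energy: E = hc/λ = 6.6874 eV

For material X (φ₁ = 2.96 eV):
KE₁ = E - φ₁ = 6.6874 - 2.96 = 3.7274 eV

For surface S (φ₂ = 4.16 eV):
KE₂ = E - φ₂ = 6.6874 - 4.16 = 2.5274 eV

Difference:
ΔKE = KE₁ - KE₂ = 3.7274 - 2.5274 = 1.2000 eV

Note: The difference equals the difference in work functions: 4.16 - 2.96 = 1.20 eV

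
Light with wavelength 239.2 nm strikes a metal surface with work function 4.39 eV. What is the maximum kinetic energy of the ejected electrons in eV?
0.7933 eV

Using Einstein's photoelectric equation: KE_max = hf - φ = hc/λ - φ

First, calculate the photon energy:
E_photon = hc/λ = (6.626×10⁻³⁴ J·s)(3×10⁸ m/s) / (239.2×10⁻⁹ m)
E_photon = 5.1833 eV

Then, the maximum kinetic energy:
KE_max = E_photon - φ = 5.1833 eV - 4.39 eV = 0.7933 eV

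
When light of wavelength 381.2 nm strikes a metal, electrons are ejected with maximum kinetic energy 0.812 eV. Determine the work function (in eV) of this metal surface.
2.44 eV

From Einstein's photoelectric equation: KE_max = hf - φ = hc/λ - φ

Rearranging for φ:
φ = hc/λ - KE_max

Calculate photon energy:
E_photon = hc/λ = 3.2525 eV

Therefore:
φ = 3.2525 - 0.812 = 2.44 eV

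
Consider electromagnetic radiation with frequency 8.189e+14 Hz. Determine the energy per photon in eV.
3.3867 eV

Using E = hf:

E = hf = (6.626×10⁻³⁴ J·s)(8.189e+14 Hz)
E = 3.3867 eV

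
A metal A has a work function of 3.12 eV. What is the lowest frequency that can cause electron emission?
7.5441e+14 Hz

The threshold frequency is when the photon energy equals the work function:
hf₀ = φ

Solving for f₀:
f₀ = φ/h = (3.12 eV × 1.602×10⁻¹⁹ J/eV) / (6.626×10⁻³⁴ J·s)
f₀ = 7.5441e+14 Hz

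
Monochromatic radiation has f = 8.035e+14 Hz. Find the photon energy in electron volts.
3.3230 eV

Using E = hf:

E = hf = (6.626×10⁻³⁴ J·s)(8.035e+14 Hz)
E = 3.3230 eV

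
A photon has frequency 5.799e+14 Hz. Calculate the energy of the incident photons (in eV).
2.3983 eV

Using E = hf:

E = hf = (6.626×10⁻³⁴ J·s)(5.799e+14 Hz)
E = 2.3983 eV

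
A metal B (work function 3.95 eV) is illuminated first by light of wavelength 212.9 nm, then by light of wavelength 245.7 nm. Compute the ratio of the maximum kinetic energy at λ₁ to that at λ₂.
1.7092

Using Einstein's equation: KE_max = hc/λ - φ

For λ₁ = 212.9 nm:
E₁ = hc/λ₁ = 5.8236 eV
KE₁ = E₁ - φ = 5.8236 - 3.95 = 1.8736 eV

For λ₂ = 245.7 nm:
E₂ = hc/λ₂ = 5.0462 eV
KE₂ = E₂ - φ = 5.0462 - 3.95 = 1.0962 eV

Ratio: KE₁/KE₂ = 1.8736/1.0962 = 1.7092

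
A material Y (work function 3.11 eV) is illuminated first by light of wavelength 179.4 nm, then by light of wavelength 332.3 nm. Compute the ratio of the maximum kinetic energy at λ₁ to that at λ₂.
6.1199

Using Einstein's equation: KE_max = hc/λ - φ

For λ₁ = 179.4 nm:
E₁ = hc/λ₁ = 6.9110 eV
KE₁ = E₁ - φ = 6.9110 - 3.11 = 3.8010 eV

For λ₂ = 332.3 nm:
E₂ = hc/λ₂ = 3.7311 eV
KE₂ = E₂ - φ = 3.7311 - 3.11 = 0.6211 eV

Ratio: KE₁/KE₂ = 3.8010/0.6211 = 6.1199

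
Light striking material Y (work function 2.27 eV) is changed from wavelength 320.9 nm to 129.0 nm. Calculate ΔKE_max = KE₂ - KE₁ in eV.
5.7475 eV

Using Einstein's equation: KE_max = hc/λ - φ

For λ₁ = 320.9 nm:
KE₁ = hc/λ₁ - φ = 3.8636 - 2.27 = 1.5936 eV

For λ₂ = 129.0 nm:
KE₂ = hc/λ₂ - φ = 9.6112 - 2.27 = 7.3412 eV

Change in KE:
ΔKE = KE₂ - KE₁ = 7.3412 - 1.5936 = 5.7475 eV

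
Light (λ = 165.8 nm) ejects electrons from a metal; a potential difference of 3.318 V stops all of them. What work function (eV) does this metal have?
4.16 eV

The stopping potential gives the maximum kinetic energy: KE_max = eV_s = 3.318 eV

From Einstein's photoelectric equation: KE_max = hc/λ - φ
Rearranging: φ = hc/λ - KE_max

Calculate photon energy:
E_photon = hc/λ = (6.626×10⁻³⁴ J·s)(3×10⁸ m/s) / (165.8×10⁻⁹ m) = 7.4779 eV

Therefore:
φ = 7.4779 - 3.318 = 4.16 eV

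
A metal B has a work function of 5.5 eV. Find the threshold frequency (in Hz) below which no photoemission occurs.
1.3299e+15 Hz

The threshold frequency is when the photon energy equals the work function:
hf₀ = φ

Solving for f₀:
f₀ = φ/h = (5.5 eV × 1.602×10⁻¹⁹ J/eV) / (6.626×10⁻³⁴ J·s)
f₀ = 1.3299e+15 Hz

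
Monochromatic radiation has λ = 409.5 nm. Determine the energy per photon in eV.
3.0277 eV

Using E = hf = hc/λ:

E = hc/λ = (6.626×10⁻³⁴ J·s)(3×10⁸ m/s) / (409.5×10⁻⁹ m)
E = 3.0277 eV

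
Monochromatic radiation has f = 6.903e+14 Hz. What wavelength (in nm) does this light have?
434.29 nm

Using the wave equation: c = fλ

Solving for wavelength:
λ = c/f = (3×10⁸ m/s) / (6.903e+14 Hz)
λ = 434.29 nm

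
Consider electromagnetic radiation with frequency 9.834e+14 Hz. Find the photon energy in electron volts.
4.0670 eV

Using E = hf:

E = hf = (6.626×10⁻³⁴ J·s)(9.834e+14 Hz)
E = 4.0670 eV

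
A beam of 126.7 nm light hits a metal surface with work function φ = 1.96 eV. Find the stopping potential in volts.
7.8257 V

The stopping potential V_s satisfies: eV_s = KE_max

First, find KE_max using Einstein's equation:
E_photon = hc/λ = 9.7857 eV
KE_max = E_photon - φ = 9.7857 - 1.96 = 7.8257 eV

Since eV_s = KE_max:
V_s = KE_max/e = 7.8257 V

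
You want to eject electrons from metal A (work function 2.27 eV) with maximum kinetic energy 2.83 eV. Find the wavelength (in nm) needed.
243.11 nm

From Einstein's equation: KE_max = hc/λ - φ

Rearranging for λ:
hc/λ = KE_max + φ
λ = hc/(KE_max + φ)

Required photon energy:
E_photon = KE_max + φ = 2.83 + 2.27 = 5.10 eV

Required wavelength:
λ = hc/E_photon = (6.626×10⁻³⁴)(3×10⁸) / (5.10 × 1.602×10⁻¹⁹)
λ = 243.11 nm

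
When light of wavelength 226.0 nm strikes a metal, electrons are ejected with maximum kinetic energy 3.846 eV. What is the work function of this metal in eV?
1.64 eV

From Einstein's photoelectric equation: KE_max = hf - φ = hc/λ - φ

Rearranging for φ:
φ = hc/λ - KE_max

Calculate photon energy:
E_photon = hc/λ = 5.4860 eV

Therefore:
φ = 5.4860 - 3.846 = 1.64 eV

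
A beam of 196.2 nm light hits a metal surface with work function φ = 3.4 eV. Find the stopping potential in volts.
2.9193 V

The stopping potential V_s satisfies: eV_s = KE_max

First, find KE_max using Einstein's equation:
E_photon = hc/λ = 6.3193 eV
KE_max = E_photon - φ = 6.3193 - 3.4 = 2.9193 eV

Since eV_s = KE_max:
V_s = KE_max/e = 2.9193 V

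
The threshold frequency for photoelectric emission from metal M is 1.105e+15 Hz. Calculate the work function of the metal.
4.57 eV

At the threshold frequency, photon energy equals work function:
φ = hf₀

Calculating:
φ = (6.626×10⁻³⁴ J·s)(1.105e+15 Hz)
φ = 4.57 eV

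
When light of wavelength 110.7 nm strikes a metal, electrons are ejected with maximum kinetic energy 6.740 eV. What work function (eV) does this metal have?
4.46 eV

From Einstein's photoelectric equation: KE_max = hf - φ = hc/λ - φ

Rearranging for φ:
φ = hc/λ - KE_max

Calculate photon energy:
E_photon = hc/λ = 11.2000 eV

Therefore:
φ = 11.2000 - 6.740 = 4.46 eV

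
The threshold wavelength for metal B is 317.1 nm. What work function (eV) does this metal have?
3.91 eV

At the threshold wavelength, photon energy equals work function:
φ = hc/λ₀

Calculating:
φ = (6.626×10⁻³⁴ J·s)(3×10⁸ m/s) / (317.1×10⁻⁹ m)
φ = 3.91 eV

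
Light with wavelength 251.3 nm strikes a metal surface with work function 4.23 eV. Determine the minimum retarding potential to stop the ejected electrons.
0.7037 V

The stopping potential V_s satisfies: eV_s = KE_max

First, find KE_max using Einstein's equation:
E_photon = hc/λ = 4.9337 eV
KE_max = E_photon - φ = 4.9337 - 4.23 = 0.7037 eV

Since eV_s = KE_max:
V_s = KE_max/e = 0.7037 V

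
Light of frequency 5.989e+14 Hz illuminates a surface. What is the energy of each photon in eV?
2.4769 eV

Using E = hf:

E = hf = (6.626×10⁻³⁴ J·s)(5.989e+14 Hz)
E = 2.4769 eV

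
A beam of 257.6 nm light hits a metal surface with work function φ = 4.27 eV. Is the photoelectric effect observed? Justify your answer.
Yes

For photoemission, the photon energy must exceed the work function.

Photon energy: E = hc/λ = 4.8131 eV
Work function: φ = 4.27 eV

Since E_photon (4.8131 eV) > φ (4.27 eV), photoemission WILL occur.
The threshold wavelength is λ₀ = hc/φ = 290.4 nm.
Since 257.6 nm < 290.4 nm, the light has sufficient energy.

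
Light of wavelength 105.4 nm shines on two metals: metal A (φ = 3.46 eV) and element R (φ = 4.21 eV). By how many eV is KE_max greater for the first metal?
0.7500 eV

Using KE_max = hc/λ - φ for each metal:

Photon energy: E = hc/λ = 11.7632 eV

For metal A (φ₁ = 3.46 eV):
KE₁ = E - φ₁ = 11.7632 - 3.46 = 8.3032 eV

For element R (φ₂ = 4.21 eV):
KE₂ = E - φ₂ = 11.7632 - 4.21 = 7.5532 eV

Difference:
ΔKE = KE₁ - KE₂ = 8.3032 - 7.5532 = 0.7500 eV

Note: The difference equals the difference in work functions: 4.21 - 3.46 = 0.75 eV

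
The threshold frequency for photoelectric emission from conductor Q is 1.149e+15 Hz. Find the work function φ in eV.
4.75 eV

At the threshold frequency, photon energy equals work function:
φ = hf₀

Calculating:
φ = (6.626×10⁻³⁴ J·s)(1.149e+15 Hz)
φ = 4.75 eV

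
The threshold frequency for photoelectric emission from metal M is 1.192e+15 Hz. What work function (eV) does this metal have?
4.93 eV

At the threshold frequency, photon energy equals work function:
φ = hf₀

Calculating:
φ = (6.626×10⁻³⁴ J·s)(1.192e+15 Hz)
φ = 4.93 eV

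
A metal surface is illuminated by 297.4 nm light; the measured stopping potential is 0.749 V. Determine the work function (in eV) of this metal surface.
3.42 eV

The stopping potential gives the maximum kinetic energy: KE_max = eV_s = 0.749 eV

From Einstein's photoelectric equation: KE_max = hc/λ - φ
Rearranging: φ = hc/λ - KE_max

Calculate photon energy:
E_photon = hc/λ = (6.626×10⁻³⁴ J·s)(3×10⁸ m/s) / (297.4×10⁻⁹ m) = 4.1689 eV

Therefore:
φ = 4.1689 - 0.749 = 3.42 eV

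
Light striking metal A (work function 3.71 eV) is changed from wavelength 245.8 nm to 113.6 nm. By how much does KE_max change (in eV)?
5.8700 eV

Using Einstein's equation: KE_max = hc/λ - φ

For λ₁ = 245.8 nm:
KE₁ = hc/λ₁ - φ = 5.0441 - 3.71 = 1.3341 eV

For λ₂ = 113.6 nm:
KE₂ = hc/λ₂ - φ = 10.9141 - 3.71 = 7.2041 eV

Change in KE:
ΔKE = KE₂ - KE₁ = 7.2041 - 1.3341 = 5.8700 eV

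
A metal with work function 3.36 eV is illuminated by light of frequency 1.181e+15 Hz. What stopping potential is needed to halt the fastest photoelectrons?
1.5242 V

The stopping potential V_s satisfies: eV_s = KE_max

First, find KE_max using Einstein's equation:
E_photon = hf = (6.626×10⁻³⁴ J·s)(1.181e+15 Hz) = 4.8842 eV
KE_max = E_photon - φ = 4.8842 - 3.36 = 1.5242 eV

Since eV_s = KE_max:
V_s = KE_max/e = 1.5242 V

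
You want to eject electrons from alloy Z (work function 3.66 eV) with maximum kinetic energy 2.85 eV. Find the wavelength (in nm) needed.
190.45 nm

From Einstein's equation: KE_max = hc/λ - φ

Rearranging for λ:
hc/λ = KE_max + φ
λ = hc/(KE_max + φ)

Required photon energy:
E_photon = KE_max + φ = 2.85 + 3.66 = 6.51 eV

Required wavelength:
λ = hc/E_photon = (6.626×10⁻³⁴)(3×10⁸) / (6.51 × 1.602×10⁻¹⁹)
λ = 190.45 nm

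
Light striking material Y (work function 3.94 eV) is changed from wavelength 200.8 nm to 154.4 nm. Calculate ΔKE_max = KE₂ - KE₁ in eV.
1.8556 eV

Using Einstein's equation: KE_max = hc/λ - φ

For λ₁ = 200.8 nm:
KE₁ = hc/λ₁ - φ = 6.1745 - 3.94 = 2.2345 eV

For λ₂ = 154.4 nm:
KE₂ = hc/λ₂ - φ = 8.0301 - 3.94 = 4.0901 eV

Change in KE:
ΔKE = KE₂ - KE₁ = 4.0901 - 2.2345 = 1.8556 eV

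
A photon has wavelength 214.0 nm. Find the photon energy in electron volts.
5.7937 eV

Using E = hf = hc/λ:

E = hc/λ = (6.626×10⁻³⁴ J·s)(3×10⁸ m/s) / (214.0×10⁻⁹ m)
E = 5.7937 eV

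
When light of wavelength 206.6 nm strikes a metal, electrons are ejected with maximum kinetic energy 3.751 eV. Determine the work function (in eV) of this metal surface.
2.25 eV

From Einstein's photoelectric equation: KE_max = hf - φ = hc/λ - φ

Rearranging for φ:
φ = hc/λ - KE_max

Calculate photon energy:
E_photon = hc/λ = 6.0012 eV

Therefore:
φ = 6.0012 - 3.751 = 2.25 eV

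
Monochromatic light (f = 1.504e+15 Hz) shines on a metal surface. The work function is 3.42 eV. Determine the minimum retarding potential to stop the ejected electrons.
2.8000 V

The stopping potential V_s satisfies: eV_s = KE_max

First, find KE_max using Einstein's equation:
E_photon = hf = (6.626×10⁻³⁴ J·s)(1.504e+15 Hz) = 6.2200 eV
KE_max = E_photon - φ = 6.2200 - 3.42 = 2.8000 eV

Since eV_s = KE_max:
V_s = KE_max/e = 2.8000 V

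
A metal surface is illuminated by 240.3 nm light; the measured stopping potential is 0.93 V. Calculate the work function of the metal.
4.23 eV

The stopping potential gives the maximum kinetic energy: KE_max = eV_s = 0.93 eV

From Einstein's photoelectric equation: KE_max = hc/λ - φ
Rearranging: φ = hc/λ - KE_max

Calculate photon energy:
E_photon = hc/λ = (6.626×10⁻³⁴ J·s)(3×10⁸ m/s) / (240.3×10⁻⁹ m) = 5.1596 eV

Therefore:
φ = 5.1596 - 0.93 = 4.23 eV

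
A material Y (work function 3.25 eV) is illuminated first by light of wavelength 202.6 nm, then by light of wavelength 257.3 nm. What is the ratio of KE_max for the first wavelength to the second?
1.8294

Using Einstein's equation: KE_max = hc/λ - φ

For λ₁ = 202.6 nm:
E₁ = hc/λ₁ = 6.1197 eV
KE₁ = E₁ - φ = 6.1197 - 3.25 = 2.8697 eV

For λ₂ = 257.3 nm:
E₂ = hc/λ₂ = 4.8187 eV
KE₂ = E₂ - φ = 4.8187 - 3.25 = 1.5687 eV

Ratio: KE₁/KE₂ = 2.8697/1.5687 = 1.8294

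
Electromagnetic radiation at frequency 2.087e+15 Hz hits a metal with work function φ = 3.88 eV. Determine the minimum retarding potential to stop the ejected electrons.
4.7511 V

The stopping potential V_s satisfies: eV_s = KE_max

First, find KE_max using Einstein's equation:
E_photon = hf = (6.626×10⁻³⁴ J·s)(2.087e+15 Hz) = 8.6311 eV
KE_max = E_photon - φ = 8.6311 - 3.88 = 4.7511 eV

Since eV_s = KE_max:
V_s = KE_max/e = 4.7511 V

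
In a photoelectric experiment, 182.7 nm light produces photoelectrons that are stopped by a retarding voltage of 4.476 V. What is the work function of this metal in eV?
2.31 eV

The stopping potential gives the maximum kinetic energy: KE_max = eV_s = 4.476 eV

From Einstein's photoelectric equation: KE_max = hc/λ - φ
Rearranging: φ = hc/λ - KE_max

Calculate photon energy:
E_photon = hc/λ = (6.626×10⁻³⁴ J·s)(3×10⁸ m/s) / (182.7×10⁻⁹ m) = 6.7862 eV

Therefore:
φ = 6.7862 - 4.476 = 2.31 eV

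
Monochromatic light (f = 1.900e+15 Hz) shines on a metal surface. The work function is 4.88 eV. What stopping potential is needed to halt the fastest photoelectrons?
2.9778 V

The stopping potential V_s satisfies: eV_s = KE_max

First, find KE_max using Einstein's equation:
E_photon = hf = (6.626×10⁻³⁴ J·s)(1.900e+15 Hz) = 7.8578 eV
KE_max = E_photon - φ = 7.8578 - 4.88 = 2.9778 eV

Since eV_s = KE_max:
V_s = KE_max/e = 2.9778 V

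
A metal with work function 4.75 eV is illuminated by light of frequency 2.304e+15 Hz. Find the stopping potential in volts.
4.7786 V

The stopping potential V_s satisfies: eV_s = KE_max

First, find KE_max using Einstein's equation:
E_photon = hf = (6.626×10⁻³⁴ J·s)(2.304e+15 Hz) = 9.5286 eV
KE_max = E_photon - φ = 9.5286 - 4.75 = 4.7786 eV

Since eV_s = KE_max:
V_s = KE_max/e = 4.7786 V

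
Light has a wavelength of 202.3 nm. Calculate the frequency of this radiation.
1.4819e+15 Hz

Using the wave equation: c = fλ

Solving for frequency:
f = c/λ = (3×10⁸ m/s) / (202.3×10⁻⁹ m)
f = 1.4819e+15 Hz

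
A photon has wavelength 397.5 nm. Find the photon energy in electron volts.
3.1191 eV

Using E = hf = hc/λ:

E = hc/λ = (6.626×10⁻³⁴ J·s)(3×10⁸ m/s) / (397.5×10⁻⁹ m)
E = 3.1191 eV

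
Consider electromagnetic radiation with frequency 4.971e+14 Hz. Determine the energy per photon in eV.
2.0558 eV

Using E = hf:

E = hf = (6.626×10⁻³⁴ J·s)(4.971e+14 Hz)
E = 2.0558 eV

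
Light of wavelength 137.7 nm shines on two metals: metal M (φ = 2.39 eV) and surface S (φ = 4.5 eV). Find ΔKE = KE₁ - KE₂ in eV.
2.1100 eV

Using KE_max = hc/λ - φ for each metal:

Photon energy: E = hc/λ = 9.0039 eV

For metal M (φ₁ = 2.39 eV):
KE₁ = E - φ₁ = 9.0039 - 2.39 = 6.6139 eV

For surface S (φ₂ = 4.5 eV):
KE₂ = E - φ₂ = 9.0039 - 4.5 = 4.5039 eV

Difference:
ΔKE = KE₁ - KE₂ = 6.6139 - 4.5039 = 2.1100 eV

Note: The difference equals the difference in work functions: 4.5 - 2.39 = 2.11 eV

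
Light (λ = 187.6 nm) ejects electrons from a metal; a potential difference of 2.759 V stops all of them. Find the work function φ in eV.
3.85 eV

The stopping potential gives the maximum kinetic energy: KE_max = eV_s = 2.759 eV

From Einstein's photoelectric equation: KE_max = hc/λ - φ
Rearranging: φ = hc/λ - KE_max

Calculate photon energy:
E_photon = hc/λ = (6.626×10⁻³⁴ J·s)(3×10⁸ m/s) / (187.6×10⁻⁹ m) = 6.6090 eV

Therefore:
φ = 6.6090 - 2.759 = 3.85 eV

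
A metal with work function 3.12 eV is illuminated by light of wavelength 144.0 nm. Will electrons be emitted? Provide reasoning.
Yes

For photoemission, the photon energy must exceed the work function.

Photon energy: E = hc/λ = 8.6100 eV
Work function: φ = 3.12 eV

Since E_photon (8.6100 eV) > φ (3.12 eV), photoemission WILL occur.
The threshold wavelength is λ₀ = hc/φ = 397.4 nm.
Since 144.0 nm < 397.4 nm, the light has sufficient energy.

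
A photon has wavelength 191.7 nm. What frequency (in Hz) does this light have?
1.5639e+15 Hz

Using the wave equation: c = fλ

Solving for frequency:
f = c/λ = (3×10⁸ m/s) / (191.7×10⁻⁹ m)
f = 1.5639e+15 Hz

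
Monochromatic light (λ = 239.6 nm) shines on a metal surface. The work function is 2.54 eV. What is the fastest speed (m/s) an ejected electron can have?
9.6269e+05 m/s

First, find the maximum kinetic energy:
E_photon = hc/λ = 5.1746 eV
KE_max = E_photon - φ = 5.1746 - 2.54 = 2.6346 eV

Convert to Joules: KE_max = 2.6346 × 1.602×10⁻¹⁹ J = 4.2211e-19 J

Then use KE = ½mv² to find velocity:
v = √(2·KE/m) = √(2 × 4.2211e-19 J / 9.109e-31 kg)
v = 9.6269e+05 m/s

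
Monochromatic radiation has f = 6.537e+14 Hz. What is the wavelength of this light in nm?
458.61 nm

Using the wave equation: c = fλ

Solving for wavelength:
λ = c/f = (3×10⁸ m/s) / (6.537e+14 Hz)
λ = 458.61 nm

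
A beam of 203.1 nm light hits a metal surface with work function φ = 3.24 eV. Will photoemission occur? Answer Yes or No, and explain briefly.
Yes

For photoemission, the photon energy must exceed the work function.

Photon energy: E = hc/λ = 6.1046 eV
Work function: φ = 3.24 eV

Since E_photon (6.1046 eV) > φ (3.24 eV), photoemission WILL occur.
The threshold wavelength is λ₀ = hc/φ = 382.7 nm.
Since 203.1 nm < 382.7 nm, the light has sufficient energy.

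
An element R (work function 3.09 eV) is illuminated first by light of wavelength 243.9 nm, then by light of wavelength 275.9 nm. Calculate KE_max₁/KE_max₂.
1.4200

Using Einstein's equation: KE_max = hc/λ - φ

For λ₁ = 243.9 nm:
E₁ = hc/λ₁ = 5.0834 eV
KE₁ = E₁ - φ = 5.0834 - 3.09 = 1.9934 eV

For λ₂ = 275.9 nm:
E₂ = hc/λ₂ = 4.4938 eV
KE₂ = E₂ - φ = 4.4938 - 3.09 = 1.4038 eV

Ratio: KE₁/KE₂ = 1.9934/1.4038 = 1.4200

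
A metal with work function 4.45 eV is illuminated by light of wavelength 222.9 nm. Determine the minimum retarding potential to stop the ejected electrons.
1.1123 V

The stopping potential V_s satisfies: eV_s = KE_max

First, find KE_max using Einstein's equation:
E_photon = hc/λ = 5.5623 eV
KE_max = E_photon - φ = 5.5623 - 4.45 = 1.1123 eV

Since eV_s = KE_max:
V_s = KE_max/e = 1.1123 V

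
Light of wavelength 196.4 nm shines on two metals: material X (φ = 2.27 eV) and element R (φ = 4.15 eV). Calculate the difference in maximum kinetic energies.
1.8800 eV

Using KE_max = hc/λ - φ for each metal:

Photon energy: E = hc/λ = 6.3128 eV

For material X (φ₁ = 2.27 eV):
KE₁ = E - φ₁ = 6.3128 - 2.27 = 4.0428 eV

For element R (φ₂ = 4.15 eV):
KE₂ = E - φ₂ = 6.3128 - 4.15 = 2.1628 eV

Difference:
ΔKE = KE₁ - KE₂ = 4.0428 - 2.1628 = 1.8800 eV

Note: The difference equals the difference in work functions: 4.15 - 2.27 = 1.88 eV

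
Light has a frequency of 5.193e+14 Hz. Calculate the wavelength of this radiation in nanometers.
577.30 nm

Using the wave equation: c = fλ

Solving for wavelength:
λ = c/f = (3×10⁸ m/s) / (5.193e+14 Hz)
λ = 577.30 nm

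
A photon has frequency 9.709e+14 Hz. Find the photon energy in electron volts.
4.0153 eV

Using E = hf:

E = hf = (6.626×10⁻³⁴ J·s)(9.709e+14 Hz)
E = 4.0153 eV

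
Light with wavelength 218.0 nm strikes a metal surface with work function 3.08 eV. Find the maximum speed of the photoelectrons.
9.5769e+05 m/s

First, find the maximum kinetic energy:
E_photon = hc/λ = 5.6873 eV
KE_max = E_photon - φ = 5.6873 - 3.08 = 2.6073 eV

Convert to Joules: KE_max = 2.6073 × 1.602×10⁻¹⁹ J = 4.1774e-19 J

Then use KE = ½mv² to find velocity:
v = √(2·KE/m) = √(2 × 4.1774e-19 J / 9.109e-31 kg)
v = 9.5769e+05 m/s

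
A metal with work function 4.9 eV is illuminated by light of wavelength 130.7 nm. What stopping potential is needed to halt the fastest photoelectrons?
4.5862 V

The stopping potential V_s satisfies: eV_s = KE_max

First, find KE_max using Einstein's equation:
E_photon = hc/λ = 9.4862 eV
KE_max = E_photon - φ = 9.4862 - 4.9 = 4.5862 eV

Since eV_s = KE_max:
V_s = KE_max/e = 4.5862 V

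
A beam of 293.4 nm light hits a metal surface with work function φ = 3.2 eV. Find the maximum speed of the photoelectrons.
6.0069e+05 m/s

First, find the maximum kinetic energy:
E_photon = hc/λ = 4.2258 eV
KE_max = E_photon - φ = 4.2258 - 3.2 = 1.0258 eV

Convert to Joules: KE_max = 1.0258 × 1.602×10⁻¹⁹ J = 1.6435e-19 J

Then use KE = ½mv² to find velocity:
v = √(2·KE/m) = √(2 × 1.6435e-19 J / 9.109e-31 kg)
v = 6.0069e+05 m/s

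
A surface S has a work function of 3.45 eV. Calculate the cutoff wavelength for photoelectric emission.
359.37 nm

The threshold wavelength is when the photon energy equals the work function:
hc/λ₀ = φ

Solving for λ₀:
λ₀ = hc/φ = (6.626×10⁻³⁴ J·s)(3×10⁸ m/s) / (3.45 eV × 1.602×10⁻¹⁹ J/eV)
λ₀ = 359.37 nm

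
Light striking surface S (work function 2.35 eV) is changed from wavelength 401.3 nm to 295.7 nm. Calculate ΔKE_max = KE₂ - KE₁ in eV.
1.1033 eV

Using Einstein's equation: KE_max = hc/λ - φ

For λ₁ = 401.3 nm:
KE₁ = hc/λ₁ - φ = 3.0896 - 2.35 = 0.7396 eV

For λ₂ = 295.7 nm:
KE₂ = hc/λ₂ - φ = 4.1929 - 2.35 = 1.8429 eV

Change in KE:
ΔKE = KE₂ - KE₁ = 1.8429 - 0.7396 = 1.1033 eV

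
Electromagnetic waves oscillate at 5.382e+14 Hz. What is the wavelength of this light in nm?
557.03 nm

Using the wave equation: c = fλ

Solving for wavelength:
λ = c/f = (3×10⁸ m/s) / (5.382e+14 Hz)
λ = 557.03 nm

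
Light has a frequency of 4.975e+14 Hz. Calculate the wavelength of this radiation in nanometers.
602.60 nm

Using the wave equation: c = fλ

Solving for wavelength:
λ = c/f = (3×10⁸ m/s) / (4.975e+14 Hz)
λ = 602.60 nm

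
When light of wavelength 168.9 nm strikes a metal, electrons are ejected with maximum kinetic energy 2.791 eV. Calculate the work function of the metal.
4.55 eV

From Einstein's photoelectric equation: KE_max = hf - φ = hc/λ - φ

Rearranging for φ:
φ = hc/λ - KE_max

Calculate photon energy:
E_photon = hc/λ = 7.3407 eV

Therefore:
φ = 7.3407 - 2.791 = 4.55 eV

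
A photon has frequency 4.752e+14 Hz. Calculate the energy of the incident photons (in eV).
1.9653 eV

Using E = hf:

E = hf = (6.626×10⁻³⁴ J·s)(4.752e+14 Hz)
E = 1.9653 eV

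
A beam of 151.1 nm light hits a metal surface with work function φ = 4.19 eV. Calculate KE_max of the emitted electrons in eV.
4.0154 eV

Using Einstein's photoelectric equation: KE_max = hf - φ = hc/λ - φ

First, calculate the photon energy:
E_photon = hc/λ = (6.626×10⁻³⁴ J·s)(3×10⁸ m/s) / (151.1×10⁻⁹ m)
E_photon = 8.2054 eV

Then, the maximum kinetic energy:
KE_max = E_photon - φ = 8.2054 eV - 4.19 eV = 4.0154 eV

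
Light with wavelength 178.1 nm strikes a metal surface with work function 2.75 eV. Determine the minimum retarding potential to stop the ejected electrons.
4.2115 V

The stopping potential V_s satisfies: eV_s = KE_max

First, find KE_max using Einstein's equation:
E_photon = hc/λ = 6.9615 eV
KE_max = E_photon - φ = 6.9615 - 2.75 = 4.2115 eV

Since eV_s = KE_max:
V_s = KE_max/e = 4.2115 V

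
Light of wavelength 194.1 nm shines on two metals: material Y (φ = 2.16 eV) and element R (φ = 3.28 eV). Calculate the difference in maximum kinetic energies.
1.1200 eV

Using KE_max = hc/λ - φ for each metal:

Photon energy: E = hc/λ = 6.3876 eV

For material Y (φ₁ = 2.16 eV):
KE₁ = E - φ₁ = 6.3876 - 2.16 = 4.2276 eV

For element R (φ₂ = 3.28 eV):
KE₂ = E - φ₂ = 6.3876 - 3.28 = 3.1076 eV

Difference:
ΔKE = KE₁ - KE₂ = 4.2276 - 3.1076 = 1.1200 eV

Note: The difference equals the difference in work functions: 3.28 - 2.16 = 1.12 eV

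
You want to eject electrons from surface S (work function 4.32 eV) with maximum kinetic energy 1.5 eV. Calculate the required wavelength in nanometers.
213.03 nm

From Einstein's equation: KE_max = hc/λ - φ

Rearranging for λ:
hc/λ = KE_max + φ
λ = hc/(KE_max + φ)

Required photon energy:
E_photon = KE_max + φ = 1.5 + 4.32 = 5.82 eV

Required wavelength:
λ = hc/E_photon = (6.626×10⁻³⁴)(3×10⁸) / (5.82 × 1.602×10⁻¹⁹)
λ = 213.03 nm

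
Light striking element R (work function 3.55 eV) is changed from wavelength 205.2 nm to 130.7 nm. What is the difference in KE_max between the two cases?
3.4441 eV

Using Einstein's equation: KE_max = hc/λ - φ

For λ₁ = 205.2 nm:
KE₁ = hc/λ₁ - φ = 6.0421 - 3.55 = 2.4921 eV

For λ₂ = 130.7 nm:
KE₂ = hc/λ₂ - φ = 9.4862 - 3.55 = 5.9362 eV

Change in KE:
ΔKE = KE₂ - KE₁ = 5.9362 - 2.4921 = 3.4441 eV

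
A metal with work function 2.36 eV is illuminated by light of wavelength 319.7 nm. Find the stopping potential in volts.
1.5181 V

The stopping potential V_s satisfies: eV_s = KE_max

First, find KE_max using Einstein's equation:
E_photon = hc/λ = 3.8781 eV
KE_max = E_photon - φ = 3.8781 - 2.36 = 1.5181 eV

Since eV_s = KE_max:
V_s = KE_max/e = 1.5181 V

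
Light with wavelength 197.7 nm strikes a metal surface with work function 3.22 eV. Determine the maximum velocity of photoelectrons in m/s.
1.0360e+06 m/s

First, find the maximum kinetic energy:
E_photon = hc/λ = 6.2713 eV
KE_max = E_photon - φ = 6.2713 - 3.22 = 3.0513 eV

Convert to Joules: KE_max = 3.0513 × 1.602×10⁻¹⁹ J = 4.8888e-19 J

Then use KE = ½mv² to find velocity:
v = √(2·KE/m) = √(2 × 4.8888e-19 J / 9.109e-31 kg)
v = 1.0360e+06 m/s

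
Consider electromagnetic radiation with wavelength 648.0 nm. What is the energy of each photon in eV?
1.9133 eV

Using E = hf = hc/λ:

E = hc/λ = (6.626×10⁻³⁴ J·s)(3×10⁸ m/s) / (648.0×10⁻⁹ m)
E = 1.9133 eV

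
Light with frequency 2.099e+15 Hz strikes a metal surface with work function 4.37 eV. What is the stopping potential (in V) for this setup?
4.3108 V

The stopping potential V_s satisfies: eV_s = KE_max

First, find KE_max using Einstein's equation:
E_photon = hf = (6.626×10⁻³⁴ J·s)(2.099e+15 Hz) = 8.6808 eV
KE_max = E_photon - φ = 8.6808 - 4.37 = 4.3108 eV

Since eV_s = KE_max:
V_s = KE_max/e = 4.3108 V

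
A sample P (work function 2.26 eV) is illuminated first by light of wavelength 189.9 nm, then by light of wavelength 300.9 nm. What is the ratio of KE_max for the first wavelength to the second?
2.2946

Using Einstein's equation: KE_max = hc/λ - φ

For λ₁ = 189.9 nm:
E₁ = hc/λ₁ = 6.5289 eV
KE₁ = E₁ - φ = 6.5289 - 2.26 = 4.2689 eV

For λ₂ = 300.9 nm:
E₂ = hc/λ₂ = 4.1204 eV
KE₂ = E₂ - φ = 4.1204 - 2.26 = 1.8604 eV

Ratio: KE₁/KE₂ = 4.2689/1.8604 = 2.2946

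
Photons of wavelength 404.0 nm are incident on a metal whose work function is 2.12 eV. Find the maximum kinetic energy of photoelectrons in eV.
0.9489 eV

Using Einstein's photoelectric equation: KE_max = hf - φ = hc/λ - φ

First, calculate the photon energy:
E_photon = hc/λ = (6.626×10⁻³⁴ J·s)(3×10⁸ m/s) / (404.0×10⁻⁹ m)
E_photon = 3.0689 eV

Then, the maximum kinetic energy:
KE_max = E_photon - φ = 3.0689 eV - 2.12 eV = 0.9489 eV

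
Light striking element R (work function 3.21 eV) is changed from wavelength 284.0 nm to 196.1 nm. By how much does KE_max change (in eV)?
1.9569 eV

Using Einstein's equation: KE_max = hc/λ - φ

For λ₁ = 284.0 nm:
KE₁ = hc/λ₁ - φ = 4.3656 - 3.21 = 1.1556 eV

For λ₂ = 196.1 nm:
KE₂ = hc/λ₂ - φ = 6.3225 - 3.21 = 3.1125 eV

Change in KE:
ΔKE = KE₂ - KE₁ = 3.1125 - 1.1556 = 1.9569 eV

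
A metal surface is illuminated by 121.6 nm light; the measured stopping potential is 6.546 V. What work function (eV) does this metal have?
3.65 eV

The stopping potential gives the maximum kinetic energy: KE_max = eV_s = 6.546 eV

From Einstein's photoelectric equation: KE_max = hc/λ - φ
Rearranging: φ = hc/λ - KE_max

Calculate photon energy:
E_photon = hc/λ = (6.626×10⁻³⁴ J·s)(3×10⁸ m/s) / (121.6×10⁻⁹ m) = 10.1961 eV

Therefore:
φ = 10.1961 - 6.546 = 3.65 eV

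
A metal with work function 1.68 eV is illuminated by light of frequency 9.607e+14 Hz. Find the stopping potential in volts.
2.2931 V

The stopping potential V_s satisfies: eV_s = KE_max

First, find KE_max using Einstein's equation:
E_photon = hf = (6.626×10⁻³⁴ J·s)(9.607e+14 Hz) = 3.9731 eV
KE_max = E_photon - φ = 3.9731 - 1.68 = 2.2931 eV

Since eV_s = KE_max:
V_s = KE_max/e = 2.2931 V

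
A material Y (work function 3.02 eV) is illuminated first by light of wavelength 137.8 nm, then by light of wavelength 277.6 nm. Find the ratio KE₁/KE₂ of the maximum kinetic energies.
4.1329

Using Einstein's equation: KE_max = hc/λ - φ

For λ₁ = 137.8 nm:
E₁ = hc/λ₁ = 8.9974 eV
KE₁ = E₁ - φ = 8.9974 - 3.02 = 5.9774 eV

For λ₂ = 277.6 nm:
E₂ = hc/λ₂ = 4.4663 eV
KE₂ = E₂ - φ = 4.4663 - 3.02 = 1.4463 eV

Ratio: KE₁/KE₂ = 5.9774/1.4463 = 4.1329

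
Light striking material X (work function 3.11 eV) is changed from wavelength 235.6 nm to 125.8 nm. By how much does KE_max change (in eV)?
4.5932 eV

Using Einstein's equation: KE_max = hc/λ - φ

For λ₁ = 235.6 nm:
KE₁ = hc/λ₁ - φ = 5.2625 - 3.11 = 2.1525 eV

For λ₂ = 125.8 nm:
KE₂ = hc/λ₂ - φ = 9.8557 - 3.11 = 6.7457 eV

Change in KE:
ΔKE = KE₂ - KE₁ = 6.7457 - 2.1525 = 4.5932 eV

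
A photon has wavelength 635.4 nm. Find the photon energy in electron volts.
1.9513 eV

Using E = hf = hc/λ:

E = hc/λ = (6.626×10⁻³⁴ J·s)(3×10⁸ m/s) / (635.4×10⁻⁹ m)
E = 1.9513 eV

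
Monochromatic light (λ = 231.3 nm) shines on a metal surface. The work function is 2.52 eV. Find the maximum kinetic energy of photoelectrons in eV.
2.8403 eV

Using Einstein's photoelectric equation: KE_max = hf - φ = hc/λ - φ

First, calculate the photon energy:
E_photon = hc/λ = (6.626×10⁻³⁴ J·s)(3×10⁸ m/s) / (231.3×10⁻⁹ m)
E_photon = 5.3603 eV

Then, the maximum kinetic energy:
KE_max = E_photon - φ = 5.3603 eV - 2.52 eV = 2.8403 eV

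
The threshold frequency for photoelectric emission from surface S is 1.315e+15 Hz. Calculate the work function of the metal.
5.44 eV

At the threshold frequency, photon energy equals work function:
φ = hf₀

Calculating:
φ = (6.626×10⁻³⁴ J·s)(1.315e+15 Hz)
φ = 5.44 eV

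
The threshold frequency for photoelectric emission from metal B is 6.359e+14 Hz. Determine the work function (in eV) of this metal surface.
2.63 eV

At the threshold frequency, photon energy equals work function:
φ = hf₀

Calculating:
φ = (6.626×10⁻³⁴ J·s)(6.359e+14 Hz)
φ = 2.63 eV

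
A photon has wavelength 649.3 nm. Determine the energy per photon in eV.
1.9095 eV

Using E = hf = hc/λ:

E = hc/λ = (6.626×10⁻³⁴ J·s)(3×10⁸ m/s) / (649.3×10⁻⁹ m)
E = 1.9095 eV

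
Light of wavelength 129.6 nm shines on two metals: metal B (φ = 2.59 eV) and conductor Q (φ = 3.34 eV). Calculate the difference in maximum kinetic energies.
0.7500 eV

Using KE_max = hc/λ - φ for each metal:

Photon energy: E = hc/λ = 9.5667 eV

For metal B (φ₁ = 2.59 eV):
KE₁ = E - φ₁ = 9.5667 - 2.59 = 6.9767 eV

For conductor Q (φ₂ = 3.34 eV):
KE₂ = E - φ₂ = 9.5667 - 3.34 = 6.2267 eV

Difference:
ΔKE = KE₁ - KE₂ = 6.9767 - 6.2267 = 0.7500 eV

Note: The difference equals the difference in work functions: 3.34 - 2.59 = 0.75 eV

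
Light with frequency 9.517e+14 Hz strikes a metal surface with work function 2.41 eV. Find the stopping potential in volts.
1.5259 V

The stopping potential V_s satisfies: eV_s = KE_max

First, find KE_max using Einstein's equation:
E_photon = hf = (6.626×10⁻³⁴ J·s)(9.517e+14 Hz) = 3.9359 eV
KE_max = E_photon - φ = 3.9359 - 2.41 = 1.5259 eV

Since eV_s = KE_max:
V_s = KE_max/e = 1.5259 V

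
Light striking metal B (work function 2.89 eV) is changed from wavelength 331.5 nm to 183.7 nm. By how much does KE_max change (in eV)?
3.0092 eV

Using Einstein's equation: KE_max = hc/λ - φ

For λ₁ = 331.5 nm:
KE₁ = hc/λ₁ - φ = 3.7401 - 2.89 = 0.8501 eV

For λ₂ = 183.7 nm:
KE₂ = hc/λ₂ - φ = 6.7493 - 2.89 = 3.8593 eV

Change in KE:
ΔKE = KE₂ - KE₁ = 3.8593 - 0.8501 = 3.0092 eV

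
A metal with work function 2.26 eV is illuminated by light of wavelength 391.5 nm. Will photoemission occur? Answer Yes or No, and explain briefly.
Yes

For photoemission, the photon energy must exceed the work function.

Photon energy: E = hc/λ = 3.1669 eV
Work function: φ = 2.26 eV

Since E_photon (3.1669 eV) > φ (2.26 eV), photoemission WILL occur.
The threshold wavelength is λ₀ = hc/φ = 548.6 nm.
Since 391.5 nm < 548.6 nm, the light has sufficient energy.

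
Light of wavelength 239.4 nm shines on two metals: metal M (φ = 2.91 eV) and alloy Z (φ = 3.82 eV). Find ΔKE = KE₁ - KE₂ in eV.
0.9100 eV

Using KE_max = hc/λ - φ for each metal:

Photon energy: E = hc/λ = 5.1790 eV

For metal M (φ₁ = 2.91 eV):
KE₁ = E - φ₁ = 5.1790 - 2.91 = 2.2690 eV

For alloy Z (φ₂ = 3.82 eV):
KE₂ = E - φ₂ = 5.1790 - 3.82 = 1.3590 eV

Difference:
ΔKE = KE₁ - KE₂ = 2.2690 - 1.3590 = 0.9100 eV

Note: The difference equals the difference in work functions: 3.82 - 2.91 = 0.91 eV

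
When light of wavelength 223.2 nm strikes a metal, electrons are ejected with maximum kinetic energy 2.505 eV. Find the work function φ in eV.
3.05 eV

From Einstein's photoelectric equation: KE_max = hf - φ = hc/λ - φ

Rearranging for φ:
φ = hc/λ - KE_max

Calculate photon energy:
E_photon = hc/λ = 5.5548 eV

Therefore:
φ = 5.5548 - 2.505 = 3.05 eV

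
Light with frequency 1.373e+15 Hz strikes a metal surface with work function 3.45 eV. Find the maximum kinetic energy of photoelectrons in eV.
2.2283 eV

Using Einstein's photoelectric equation: KE_max = hf - φ

First, calculate the photon energy:
E_photon = hf = (6.626×10⁻³⁴ J·s)(1.373e+15 Hz)
E_photon = 5.6783 eV

Then, the maximum kinetic energy:
KE_max = E_photon - φ = 5.6783 eV - 3.45 eV = 2.2283 eV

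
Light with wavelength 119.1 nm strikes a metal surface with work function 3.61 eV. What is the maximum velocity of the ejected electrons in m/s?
1.5466e+06 m/s

First, find the maximum kinetic energy:
E_photon = hc/λ = 10.4101 eV
KE_max = E_photon - φ = 10.4101 - 3.61 = 6.8001 eV

Convert to Joules: KE_max = 6.8001 × 1.602×10⁻¹⁹ J = 1.0895e-18 J

Then use KE = ½mv² to find velocity:
v = √(2·KE/m) = √(2 × 1.0895e-18 J / 9.109e-31 kg)
v = 1.5466e+06 m/s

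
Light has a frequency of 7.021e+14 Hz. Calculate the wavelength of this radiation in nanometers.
426.99 nm

Using the wave equation: c = fλ

Solving for wavelength:
λ = c/f = (3×10⁸ m/s) / (7.021e+14 Hz)
λ = 426.99 nm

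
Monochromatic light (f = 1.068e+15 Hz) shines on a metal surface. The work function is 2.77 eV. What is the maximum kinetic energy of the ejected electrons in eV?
1.6469 eV

Using Einstein's photoelectric equation: KE_max = hf - φ

First, calculate the photon energy:
E_photon = hf = (6.626×10⁻³⁴ J·s)(1.068e+15 Hz)
E_photon = 4.4169 eV

Then, the maximum kinetic energy:
KE_max = E_photon - φ = 4.4169 eV - 2.77 eV = 1.6469 eV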